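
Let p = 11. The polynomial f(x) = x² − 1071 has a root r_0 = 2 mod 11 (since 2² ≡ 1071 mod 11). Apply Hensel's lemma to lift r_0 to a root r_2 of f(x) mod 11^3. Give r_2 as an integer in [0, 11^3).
r_2 = 178 (mod 1331)

Hensel's recurrence: r_{i+1} = r_i − f(r_i)·(f′(r_i))^{-1} mod 11^{i+2}, with f′(x) = 2x. Iterate:
  r_0 = 2 (mod 11)
  r_1 = 57 (mod 121)
  r_2 = 178 (mod 1331)
Final: r_2 = 178, and one checks f(r_2) ≡ 0 mod 11^3.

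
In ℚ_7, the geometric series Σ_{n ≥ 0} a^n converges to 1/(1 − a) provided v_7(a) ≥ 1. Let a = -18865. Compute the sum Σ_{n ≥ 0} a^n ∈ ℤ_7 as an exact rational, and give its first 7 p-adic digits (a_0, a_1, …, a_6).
Σ a^n = 1/(1 − a) = 1/18866;  first 7 digits = (1, 0, 0, 1, 6, 5, 0)

v_7(a) = 3 ≥ 1, so the series converges in ℤ_7 to 1/(1 − a) = 1/(1 − (-18865)) = 1/18866. Expand this rational in ℤ_7: compute digits iteratively via d_i = x_i mod 7, x_{i+1} = (x_i − d_i)/7. The first 7 digits are (1, 0, 0, 1, 6, 5, 0).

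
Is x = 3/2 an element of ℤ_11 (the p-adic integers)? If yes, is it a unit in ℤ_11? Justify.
x ∈ ℤ_11^× (unit); v_11(x) = 0

ℤ_11 = {x ∈ ℚ_11 : v_11(x) ≥ 0} and ℤ_11^× = {x ∈ ℤ_11 : v_11(x) = 0}. Here v_11(3/2) = v_11(num) − v_11(den) = 0; compare against these criteria.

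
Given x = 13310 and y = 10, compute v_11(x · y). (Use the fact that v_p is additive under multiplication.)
v_11(133100) = 3

v_p(x) = 3 (factor: 13310 = 11^3 · 10); v_p(y) = 0 (factor: 10 = 11^0 · 10). Additivity: v_p(xy) = v_p(x) + v_p(y) = 3 + 0 = 3. (Direct check: xy = 133100 = 11^3 · (100).)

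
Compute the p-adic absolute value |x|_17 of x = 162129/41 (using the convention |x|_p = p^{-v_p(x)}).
|162129/41|_17 = 1/4913

Step 1 — compute v_17(x) by factoring powers of 17 out of the numerator and denominator: v_17(162129/41) = 3. Step 2 — apply |x|_p = p^{-v_p(x)} = 17^{-3} = 1/4913.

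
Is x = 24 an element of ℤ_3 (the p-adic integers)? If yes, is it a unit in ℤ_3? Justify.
x ∈ ℤ_3 but not a unit; v_3(x) = 1 > 0

ℤ_3 = {x ∈ ℚ_3 : v_3(x) ≥ 0} and ℤ_3^× = {x ∈ ℤ_3 : v_3(x) = 0}. Here v_3(24) = v_3(num) − v_3(den) = 1; compare against these criteria.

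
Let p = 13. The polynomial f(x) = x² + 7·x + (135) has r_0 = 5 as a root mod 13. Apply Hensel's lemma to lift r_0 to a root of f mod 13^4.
r_3 = 5322 (mod 28561)

Hensel: r_{i+1} = r_i − f(r_i)·(f′(r_i))^{-1} mod 13^{i+2}, f′(x) = 2x + 7. Iterate:
  r_0 = 5 (mod 13)
  r_1 = 83 (mod 169)
  r_2 = 928 (mod 2197)
  r_3 = 5322 (mod 28561)
Final: r = 5322 satisfies f(r) ≡ 0 mod 13^4.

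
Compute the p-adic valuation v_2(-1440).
v_2(-1440) = 5

v_2(n) is the largest exponent k such that 2^k divides n. Factor out: -1440 = -2^5 · 45. (Sign doesn't affect v_p.) So v_2(-1440) = 5.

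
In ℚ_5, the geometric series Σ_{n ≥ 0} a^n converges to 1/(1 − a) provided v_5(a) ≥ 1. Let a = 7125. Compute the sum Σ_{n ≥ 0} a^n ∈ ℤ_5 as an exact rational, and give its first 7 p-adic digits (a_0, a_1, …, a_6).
Σ a^n = 1/(1 − a) = -1/7124;  first 7 digits = (1, 0, 0, 2, 1, 2, 4)

v_5(a) = 3 ≥ 1, so the series converges in ℤ_5 to 1/(1 − a) = 1/(1 − 7125) = -1/7124. Expand this rational in ℤ_5: compute digits iteratively via d_i = x_i mod 5, x_{i+1} = (x_i − d_i)/5. The first 7 digits are (1, 0, 0, 2, 1, 2, 4).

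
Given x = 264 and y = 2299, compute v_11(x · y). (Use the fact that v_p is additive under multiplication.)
v_11(606936) = 3

v_p(x) = 1 (factor: 264 = 11^1 · 24); v_p(y) = 2 (factor: 2299 = 11^2 · 19). Additivity: v_p(xy) = v_p(x) + v_p(y) = 1 + 2 = 3. (Direct check: xy = 606936 = 11^3 · (456).)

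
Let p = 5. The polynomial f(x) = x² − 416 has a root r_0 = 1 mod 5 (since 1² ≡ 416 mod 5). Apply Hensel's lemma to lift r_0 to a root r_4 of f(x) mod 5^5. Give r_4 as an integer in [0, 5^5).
r_4 = 1821 (mod 3125)

Hensel's recurrence: r_{i+1} = r_i − f(r_i)·(f′(r_i))^{-1} mod 5^{i+2}, with f′(x) = 2x. Iterate:
  r_0 = 1 (mod 5)
  r_1 = 21 (mod 25)
  r_2 = 71 (mod 125)
  r_3 = 571 (mod 625)
  r_4 = 1821 (mod 3125)
Final: r_4 = 1821, and one checks f(r_4) ≡ 0 mod 5^5.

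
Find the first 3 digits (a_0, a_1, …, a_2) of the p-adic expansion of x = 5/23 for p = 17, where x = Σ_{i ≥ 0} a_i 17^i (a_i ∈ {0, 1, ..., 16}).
(a_0, …, a_2) = (15, 8, 15)

v_17(5/23) = 0 (numerator and denominator both coprime to 17), so x ∈ ℤ_17^×. Compute digits iteratively via a_i = x_i mod 17, x_{i+1} = (x_i − a_i)/17, with x_0 = x:
  x_0 = 5/23;  a_0 = 15;  x_1 = (x_0 − 15)/17 = -20/23
  x_1 = -20/23;  a_1 = 8;  x_2 = (x_1 − 8)/17 = -12/23
  x_2 = -12/23;  a_2 = 15;  x_3 = (x_2 − 15)/17 = -21/23
Digits: (15, 8, 15).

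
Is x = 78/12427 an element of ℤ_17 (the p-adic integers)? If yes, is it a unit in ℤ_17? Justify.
x ∉ ℤ_17 (v_17(x) = -2 < 0)

ℤ_17 = {x ∈ ℚ_17 : v_17(x) ≥ 0} and ℤ_17^× = {x ∈ ℤ_17 : v_17(x) = 0}. Here v_17(78/12427) = v_17(num) − v_17(den) = -2; compare against these criteria.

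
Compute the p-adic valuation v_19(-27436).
v_19(-27436) = 3

v_19(n) is the largest exponent k such that 19^k divides n. Factor out: -27436 = -19^3 · 4. (Sign doesn't affect v_p.) So v_19(-27436) = 3.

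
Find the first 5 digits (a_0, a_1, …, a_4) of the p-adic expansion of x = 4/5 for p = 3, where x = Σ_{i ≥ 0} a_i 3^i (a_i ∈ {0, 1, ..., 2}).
(a_0, …, a_4) = (2, 2, 1, 0, 1)

v_3(4/5) = 0 (numerator and denominator both coprime to 3), so x ∈ ℤ_3^×. Compute digits iteratively via a_i = x_i mod 3, x_{i+1} = (x_i − a_i)/3, with x_0 = x:
  x_0 = 4/5;  a_0 = 2;  x_1 = (x_0 − 2)/3 = -2/5
  x_1 = -2/5;  a_1 = 2;  x_2 = (x_1 − 2)/3 = -4/5
  x_2 = -4/5;  a_2 = 1;  x_3 = (x_2 − 1)/3 = -3/5
  x_3 = -3/5;  a_3 = 0;  x_4 = (x_3 − 0)/3 = -1/5
  x_4 = -1/5;  a_4 = 1;  x_5 = (x_4 − 1)/3 = -2/5
Digits: (2, 2, 1, 0, 1).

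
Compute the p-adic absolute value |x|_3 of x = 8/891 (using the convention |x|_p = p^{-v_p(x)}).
|8/891|_3 = 81

Step 1 — compute v_3(x) by factoring powers of 3 out of the numerator and denominator: v_3(8/891) = -4. Step 2 — apply |x|_p = p^{-v_p(x)} = 3^{4} = 81.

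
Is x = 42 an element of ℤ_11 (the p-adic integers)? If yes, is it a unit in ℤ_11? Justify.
x ∈ ℤ_11^× (unit); v_11(x) = 0

ℤ_11 = {x ∈ ℚ_11 : v_11(x) ≥ 0} and ℤ_11^× = {x ∈ ℤ_11 : v_11(x) = 0}. Here v_11(42) = v_11(num) − v_11(den) = 0; compare against these criteria.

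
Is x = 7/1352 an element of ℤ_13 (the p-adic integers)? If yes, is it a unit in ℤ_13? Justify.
x ∉ ℤ_13 (v_13(x) = -2 < 0)

ℤ_13 = {x ∈ ℚ_13 : v_13(x) ≥ 0} and ℤ_13^× = {x ∈ ℤ_13 : v_13(x) = 0}. Here v_13(7/1352) = v_13(num) − v_13(den) = -2; compare against these criteria.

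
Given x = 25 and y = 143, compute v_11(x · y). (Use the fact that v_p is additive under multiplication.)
v_11(3575) = 1

v_p(x) = 0 (factor: 25 = 11^0 · 25); v_p(y) = 1 (factor: 143 = 11^1 · 13). Additivity: v_p(xy) = v_p(x) + v_p(y) = 0 + 1 = 1. (Direct check: xy = 3575 = 11^1 · (325).)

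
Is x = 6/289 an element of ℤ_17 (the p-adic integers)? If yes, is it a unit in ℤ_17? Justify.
x ∉ ℤ_17 (v_17(x) = -2 < 0)

ℤ_17 = {x ∈ ℚ_17 : v_17(x) ≥ 0} and ℤ_17^× = {x ∈ ℤ_17 : v_17(x) = 0}. Here v_17(6/289) = v_17(num) − v_17(den) = -2; compare against these criteria.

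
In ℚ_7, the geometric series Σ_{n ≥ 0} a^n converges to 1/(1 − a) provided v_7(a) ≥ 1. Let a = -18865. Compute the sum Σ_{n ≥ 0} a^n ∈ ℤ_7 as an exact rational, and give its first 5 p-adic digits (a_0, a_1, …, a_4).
Σ a^n = 1/(1 − a) = 1/18866;  first 5 digits = (1, 0, 0, 1, 6)

v_7(a) = 3 ≥ 1, so the series converges in ℤ_7 to 1/(1 − a) = 1/(1 − (-18865)) = 1/18866. Expand this rational in ℤ_7: compute digits iteratively via d_i = x_i mod 7, x_{i+1} = (x_i − d_i)/7. The first 5 digits are (1, 0, 0, 1, 6).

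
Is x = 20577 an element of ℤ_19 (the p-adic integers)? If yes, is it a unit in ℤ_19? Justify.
x ∈ ℤ_19 but not a unit; v_19(x) = 3 > 0

ℤ_19 = {x ∈ ℚ_19 : v_19(x) ≥ 0} and ℤ_19^× = {x ∈ ℤ_19 : v_19(x) = 0}. Here v_19(20577) = v_19(num) − v_19(den) = 3; compare against these criteria.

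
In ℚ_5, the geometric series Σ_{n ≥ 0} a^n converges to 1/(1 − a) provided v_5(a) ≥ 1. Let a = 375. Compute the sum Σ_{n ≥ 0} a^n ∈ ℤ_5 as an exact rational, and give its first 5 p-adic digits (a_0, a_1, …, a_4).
Σ a^n = 1/(1 − a) = -1/374;  first 5 digits = (1, 0, 0, 3, 0)

v_5(a) = 3 ≥ 1, so the series converges in ℤ_5 to 1/(1 − a) = 1/(1 − 375) = -1/374. Expand this rational in ℤ_5: compute digits iteratively via d_i = x_i mod 5, x_{i+1} = (x_i − d_i)/5. The first 5 digits are (1, 0, 0, 3, 0).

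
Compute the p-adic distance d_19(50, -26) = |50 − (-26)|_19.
d_19(50, -26) = 1/19

Step 1 — x − y = 50 − (-26) = 76. Step 2 — v_19(76) = 1 (factor: 76 = (19^1 · 4); the sign does not affect v_p). Step 3 — |x − y|_19 = 19^{-1} = 1/19.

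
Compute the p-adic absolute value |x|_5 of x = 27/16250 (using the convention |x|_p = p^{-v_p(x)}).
|27/16250|_5 = 625

Step 1 — compute v_5(x) by factoring powers of 5 out of the numerator and denominator: v_5(27/16250) = -4. Step 2 — apply |x|_p = p^{-v_p(x)} = 5^{4} = 625.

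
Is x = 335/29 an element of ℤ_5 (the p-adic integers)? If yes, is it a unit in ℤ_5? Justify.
x ∈ ℤ_5 but not a unit; v_5(x) = 1 > 0

ℤ_5 = {x ∈ ℚ_5 : v_5(x) ≥ 0} and ℤ_5^× = {x ∈ ℤ_5 : v_5(x) = 0}. Here v_5(335/29) = v_5(num) − v_5(den) = 1; compare against these criteria.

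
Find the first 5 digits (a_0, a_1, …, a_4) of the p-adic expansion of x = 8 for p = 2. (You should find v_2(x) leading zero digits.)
(a_0, …, a_4) = (0, 0, 0, 1, 0)

v_2(8) = 3, so a_0 = ... = a_2 = 0. Factor out: x = 2^3 · u with u = 1 a unit in ℤ_2. Expand u iteratively via a_{v+i} = u_i mod 2, u_{i+1} = (u_i − a_{v+i})/2:
  u_0 = 1;  a_3 = 1;  u_1 = (u_0 − 1)/2 = 0
  u_1 = 0;  a_4 = 0;  u_2 = (u_1 − 0)/2 = 0
Digits: (0, 0, 0, 1, 0).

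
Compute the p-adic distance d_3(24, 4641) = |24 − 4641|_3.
d_3(24, 4641) = 1/243

Step 1 — x − y = 24 − 4641 = -4617. Step 2 — v_3(-4617) = 5 (factor: -4617 = −(3^5 · 19); the sign does not affect v_p). Step 3 — |x − y|_3 = 3^{-5} = 1/243.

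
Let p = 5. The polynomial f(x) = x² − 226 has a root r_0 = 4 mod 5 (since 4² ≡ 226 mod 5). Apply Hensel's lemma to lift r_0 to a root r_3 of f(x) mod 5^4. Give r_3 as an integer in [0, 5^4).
r_3 = 199 (mod 625)

Hensel's recurrence: r_{i+1} = r_i − f(r_i)·(f′(r_i))^{-1} mod 5^{i+2}, with f′(x) = 2x. Iterate:
  r_0 = 4 (mod 5)
  r_1 = 24 (mod 25)
  r_2 = 74 (mod 125)
  r_3 = 199 (mod 625)
Final: r_3 = 199, and one checks f(r_3) ≡ 0 mod 5^4.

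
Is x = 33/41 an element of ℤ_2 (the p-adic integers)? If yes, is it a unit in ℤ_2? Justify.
x ∈ ℤ_2^× (unit); v_2(x) = 0

ℤ_2 = {x ∈ ℚ_2 : v_2(x) ≥ 0} and ℤ_2^× = {x ∈ ℤ_2 : v_2(x) = 0}. Here v_2(33/41) = v_2(num) − v_2(den) = 0; compare against these criteria.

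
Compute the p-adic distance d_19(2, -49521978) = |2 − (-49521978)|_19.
d_19(2, -49521978) = 1/2476099

Step 1 — x − y = 2 − (-49521978) = 49521980. Step 2 — v_19(49521980) = 5 (factor: 49521980 = (19^5 · 20); the sign does not affect v_p). Step 3 — |x − y|_19 = 19^{-5} = 1/2476099.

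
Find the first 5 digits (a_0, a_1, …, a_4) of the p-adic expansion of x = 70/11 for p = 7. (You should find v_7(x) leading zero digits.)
(a_0, …, a_4) = (0, 6, 5, 3, 2)

v_7(70/11) = 1, so a_0 = ... = a_0 = 0. Factor out: x = 7^1 · u with u = 10/11 a unit in ℤ_7. Expand u iteratively via a_{v+i} = u_i mod 7, u_{i+1} = (u_i − a_{v+i})/7:
  u_0 = 10/11;  a_1 = 6;  u_1 = (u_0 − 6)/7 = -8/11
  u_1 = -8/11;  a_2 = 5;  u_2 = (u_1 − 5)/7 = -9/11
  u_2 = -9/11;  a_3 = 3;  u_3 = (u_2 − 3)/7 = -6/11
  u_3 = -6/11;  a_4 = 2;  u_4 = (u_3 − 2)/7 = -4/11
Digits: (0, 6, 5, 3, 2).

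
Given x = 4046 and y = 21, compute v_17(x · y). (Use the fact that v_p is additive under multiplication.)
v_17(84966) = 2

v_p(x) = 2 (factor: 4046 = 17^2 · 14); v_p(y) = 0 (factor: 21 = 17^0 · 21). Additivity: v_p(xy) = v_p(x) + v_p(y) = 2 + 0 = 2. (Direct check: xy = 84966 = 17^2 · (294).)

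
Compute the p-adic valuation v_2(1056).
v_2(1056) = 5

v_2(n) is the largest exponent k such that 2^k divides n. Factor out: 1056 = 2^5 · 33. (Sign doesn't affect v_p.) So v_2(1056) = 5.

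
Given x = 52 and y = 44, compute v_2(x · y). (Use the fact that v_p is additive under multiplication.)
v_2(2288) = 4

v_p(x) = 2 (factor: 52 = 2^2 · 13); v_p(y) = 2 (factor: 44 = 2^2 · 11). Additivity: v_p(xy) = v_p(x) + v_p(y) = 2 + 2 = 4. (Direct check: xy = 2288 = 2^4 · (143).)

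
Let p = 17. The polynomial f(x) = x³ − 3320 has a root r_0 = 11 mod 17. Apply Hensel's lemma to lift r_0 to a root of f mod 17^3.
r_2 = 776 (mod 4913)

Hensel: r_{i+1} = r_i − f(r_i)/f′(r_i) mod 17^{i+2}, where f′(x) = 3x². Iterate:
  r_0 = 11 (mod 17)
  r_1 = 198 (mod 289)
  r_2 = 776 (mod 4913)
Final: r = 776 with f(r) ≡ 0 mod 17^3.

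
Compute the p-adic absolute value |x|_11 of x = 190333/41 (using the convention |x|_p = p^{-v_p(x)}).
|190333/41|_11 = 1/14641

Step 1 — compute v_11(x) by factoring powers of 11 out of the numerator and denominator: v_11(190333/41) = 4. Step 2 — apply |x|_p = p^{-v_p(x)} = 11^{-4} = 1/14641.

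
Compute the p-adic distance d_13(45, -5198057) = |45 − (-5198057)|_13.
d_13(45, -5198057) = 1/371293

Step 1 — x − y = 45 − (-5198057) = 5198102. Step 2 — v_13(5198102) = 5 (factor: 5198102 = (13^5 · 14); the sign does not affect v_p). Step 3 — |x − y|_13 = 13^{-5} = 1/371293.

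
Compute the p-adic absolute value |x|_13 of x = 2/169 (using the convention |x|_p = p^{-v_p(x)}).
|2/169|_13 = 169

Step 1 — compute v_13(x) by factoring powers of 13 out of the numerator and denominator: v_13(2/169) = -2. Step 2 — apply |x|_p = p^{-v_p(x)} = 13^{2} = 169.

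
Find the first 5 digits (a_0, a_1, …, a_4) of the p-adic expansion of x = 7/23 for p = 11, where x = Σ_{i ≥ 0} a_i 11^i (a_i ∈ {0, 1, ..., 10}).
(a_0, …, a_4) = (7, 8, 4, 1, 8)

v_11(7/23) = 0 (numerator and denominator both coprime to 11), so x ∈ ℤ_11^×. Compute digits iteratively via a_i = x_i mod 11, x_{i+1} = (x_i − a_i)/11, with x_0 = x:
  x_0 = 7/23;  a_0 = 7;  x_1 = (x_0 − 7)/11 = -14/23
  x_1 = -14/23;  a_1 = 8;  x_2 = (x_1 − 8)/11 = -18/23
  x_2 = -18/23;  a_2 = 4;  x_3 = (x_2 − 4)/11 = -10/23
  x_3 = -10/23;  a_3 = 1;  x_4 = (x_3 − 1)/11 = -3/23
  x_4 = -3/23;  a_4 = 8;  x_5 = (x_4 − 8)/11 = -17/23
Digits: (7, 8, 4, 1, 8).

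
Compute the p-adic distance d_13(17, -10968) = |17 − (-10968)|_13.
d_13(17, -10968) = 1/2197

Step 1 — x − y = 17 − (-10968) = 10985. Step 2 — v_13(10985) = 3 (factor: 10985 = (13^3 · 5); the sign does not affect v_p). Step 3 — |x − y|_13 = 13^{-3} = 1/2197.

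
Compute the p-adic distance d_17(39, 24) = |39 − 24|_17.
d_17(39, 24) = 1

Step 1 — x − y = 39 − 24 = 15. Step 2 — v_17(15) = 0 (factor: 15 = (17^0 · 15); the sign does not affect v_p). Step 3 — |x − y|_17 = 17^{0} = 1.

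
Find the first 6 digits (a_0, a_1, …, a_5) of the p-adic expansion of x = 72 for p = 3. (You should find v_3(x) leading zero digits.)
(a_0, …, a_5) = (0, 0, 2, 2, 0, 0)

v_3(72) = 2, so a_0 = ... = a_1 = 0. Factor out: x = 3^2 · u with u = 8 a unit in ℤ_3. Expand u iteratively via a_{v+i} = u_i mod 3, u_{i+1} = (u_i − a_{v+i})/3:
  u_0 = 8;  a_2 = 2;  u_1 = (u_0 − 2)/3 = 2
  u_1 = 2;  a_3 = 2;  u_2 = (u_1 − 2)/3 = 0
  u_2 = 0;  a_4 = 0;  u_3 = (u_2 − 0)/3 = 0
  u_3 = 0;  a_5 = 0;  u_4 = (u_3 − 0)/3 = 0
Digits: (0, 0, 2, 2, 0, 0).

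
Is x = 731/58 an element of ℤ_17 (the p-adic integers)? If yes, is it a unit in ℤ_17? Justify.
x ∈ ℤ_17 but not a unit; v_17(x) = 1 > 0

ℤ_17 = {x ∈ ℚ_17 : v_17(x) ≥ 0} and ℤ_17^× = {x ∈ ℤ_17 : v_17(x) = 0}. Here v_17(731/58) = v_17(num) − v_17(den) = 1; compare against these criteria.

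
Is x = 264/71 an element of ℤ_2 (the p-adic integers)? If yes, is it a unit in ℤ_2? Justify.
x ∈ ℤ_2 but not a unit; v_2(x) = 3 > 0

ℤ_2 = {x ∈ ℚ_2 : v_2(x) ≥ 0} and ℤ_2^× = {x ∈ ℤ_2 : v_2(x) = 0}. Here v_2(264/71) = v_2(num) − v_2(den) = 3; compare against these criteria.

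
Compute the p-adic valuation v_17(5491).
v_17(5491) = 2

v_17(n) is the largest exponent k such that 17^k divides n. Factor out: 5491 = 17^2 · 19. (Sign doesn't affect v_p.) So v_17(5491) = 2.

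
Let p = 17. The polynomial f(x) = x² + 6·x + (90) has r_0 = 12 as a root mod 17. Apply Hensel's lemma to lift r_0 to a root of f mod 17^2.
r_1 = 233 (mod 289)

Hensel: r_{i+1} = r_i − f(r_i)·(f′(r_i))^{-1} mod 17^{i+2}, f′(x) = 2x + 6. Iterate:
  r_0 = 12 (mod 17)
  r_1 = 233 (mod 289)
Final: r = 233 satisfies f(r) ≡ 0 mod 17^2.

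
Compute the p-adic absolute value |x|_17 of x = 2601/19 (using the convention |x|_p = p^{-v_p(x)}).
|2601/19|_17 = 1/289

Step 1 — compute v_17(x) by factoring powers of 17 out of the numerator and denominator: v_17(2601/19) = 2. Step 2 — apply |x|_p = p^{-v_p(x)} = 17^{-2} = 1/289.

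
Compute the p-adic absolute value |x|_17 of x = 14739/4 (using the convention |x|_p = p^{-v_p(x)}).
|14739/4|_17 = 1/4913

Step 1 — compute v_17(x) by factoring powers of 17 out of the numerator and denominator: v_17(14739/4) = 3. Step 2 — apply |x|_p = p^{-v_p(x)} = 17^{-3} = 1/4913.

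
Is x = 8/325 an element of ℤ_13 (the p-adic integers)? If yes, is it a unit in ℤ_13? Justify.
x ∉ ℤ_13 (v_13(x) = -1 < 0)

ℤ_13 = {x ∈ ℚ_13 : v_13(x) ≥ 0} and ℤ_13^× = {x ∈ ℤ_13 : v_13(x) = 0}. Here v_13(8/325) = v_13(num) − v_13(den) = -1; compare against these criteria.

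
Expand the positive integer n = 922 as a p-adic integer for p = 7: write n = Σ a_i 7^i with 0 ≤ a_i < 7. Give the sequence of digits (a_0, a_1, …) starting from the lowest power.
(a_0, a_1, …) = (5, 5, 4, 2)

Repeated division by 7 gives the digits low-to-high: 922 = 5 + 5·7^1 + 4·7^2 + 2·7^3. Digit sequence: (5, 5, 4, 2).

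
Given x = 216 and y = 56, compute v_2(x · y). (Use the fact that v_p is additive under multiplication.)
v_2(12096) = 6

v_p(x) = 3 (factor: 216 = 2^3 · 27); v_p(y) = 3 (factor: 56 = 2^3 · 7). Additivity: v_p(xy) = v_p(x) + v_p(y) = 3 + 3 = 6. (Direct check: xy = 12096 = 2^6 · (189).)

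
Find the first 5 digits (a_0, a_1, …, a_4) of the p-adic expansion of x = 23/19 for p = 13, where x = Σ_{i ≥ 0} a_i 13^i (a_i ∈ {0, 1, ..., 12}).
(a_0, …, a_4) = (6, 1, 4, 12, 10)

v_13(23/19) = 0 (numerator and denominator both coprime to 13), so x ∈ ℤ_13^×. Compute digits iteratively via a_i = x_i mod 13, x_{i+1} = (x_i − a_i)/13, with x_0 = x:
  x_0 = 23/19;  a_0 = 6;  x_1 = (x_0 − 6)/13 = -7/19
  x_1 = -7/19;  a_1 = 1;  x_2 = (x_1 − 1)/13 = -2/19
  x_2 = -2/19;  a_2 = 4;  x_3 = (x_2 − 4)/13 = -6/19
  x_3 = -6/19;  a_3 = 12;  x_4 = (x_3 − 12)/13 = -18/19
  x_4 = -18/19;  a_4 = 10;  x_5 = (x_4 − 10)/13 = -16/19
Digits: (6, 1, 4, 12, 10).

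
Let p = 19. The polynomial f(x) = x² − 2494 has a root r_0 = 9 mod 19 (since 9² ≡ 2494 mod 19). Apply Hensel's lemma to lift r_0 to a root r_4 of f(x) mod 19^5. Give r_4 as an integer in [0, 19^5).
r_4 = 136220 (mod 2476099)

Hensel's recurrence: r_{i+1} = r_i − f(r_i)·(f′(r_i))^{-1} mod 19^{i+2}, with f′(x) = 2x. Iterate:
  r_0 = 9 (mod 19)
  r_1 = 123 (mod 361)
  r_2 = 5899 (mod 6859)
  r_3 = 5899 (mod 130321)
  r_4 = 136220 (mod 2476099)
Final: r_4 = 136220, and one checks f(r_4) ≡ 0 mod 19^5.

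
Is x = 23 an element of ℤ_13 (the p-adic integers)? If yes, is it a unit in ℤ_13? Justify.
x ∈ ℤ_13^× (unit); v_13(x) = 0

ℤ_13 = {x ∈ ℚ_13 : v_13(x) ≥ 0} and ℤ_13^× = {x ∈ ℤ_13 : v_13(x) = 0}. Here v_13(23) = v_13(num) − v_13(den) = 0; compare against these criteria.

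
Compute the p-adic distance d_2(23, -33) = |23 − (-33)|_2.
d_2(23, -33) = 1/8

Step 1 — x − y = 23 − (-33) = 56. Step 2 — v_2(56) = 3 (factor: 56 = (2^3 · 7); the sign does not affect v_p). Step 3 — |x − y|_2 = 2^{-3} = 1/8.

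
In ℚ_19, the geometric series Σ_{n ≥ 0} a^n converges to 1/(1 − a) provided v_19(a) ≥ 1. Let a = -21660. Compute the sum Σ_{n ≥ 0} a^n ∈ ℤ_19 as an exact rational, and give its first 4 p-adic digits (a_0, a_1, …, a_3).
Σ a^n = 1/(1 − a) = 1/21661;  first 4 digits = (1, 0, 16, 15)

v_19(a) = 2 ≥ 1, so the series converges in ℤ_19 to 1/(1 − a) = 1/(1 − (-21660)) = 1/21661. Expand this rational in ℤ_19: compute digits iteratively via d_i = x_i mod 19, x_{i+1} = (x_i − d_i)/19. The first 4 digits are (1, 0, 16, 15).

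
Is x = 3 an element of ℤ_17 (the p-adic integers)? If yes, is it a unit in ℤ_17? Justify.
x ∈ ℤ_17^× (unit); v_17(x) = 0

ℤ_17 = {x ∈ ℚ_17 : v_17(x) ≥ 0} and ℤ_17^× = {x ∈ ℤ_17 : v_17(x) = 0}. Here v_17(3) = v_17(num) − v_17(den) = 0; compare against these criteria.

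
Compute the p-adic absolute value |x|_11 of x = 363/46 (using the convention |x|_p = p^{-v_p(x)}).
|363/46|_11 = 1/121

Step 1 — compute v_11(x) by factoring powers of 11 out of the numerator and denominator: v_11(363/46) = 2. Step 2 — apply |x|_p = p^{-v_p(x)} = 11^{-2} = 1/121.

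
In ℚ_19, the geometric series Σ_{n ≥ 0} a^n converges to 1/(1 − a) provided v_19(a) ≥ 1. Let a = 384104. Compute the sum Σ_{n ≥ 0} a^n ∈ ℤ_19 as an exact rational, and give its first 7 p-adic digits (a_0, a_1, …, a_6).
Σ a^n = 1/(1 − a) = -1/384103;  first 7 digits = (1, 0, 0, 18, 2, 0, 1)

v_19(a) = 3 ≥ 1, so the series converges in ℤ_19 to 1/(1 − a) = 1/(1 − 384104) = -1/384103. Expand this rational in ℤ_19: compute digits iteratively via d_i = x_i mod 19, x_{i+1} = (x_i − d_i)/19. The first 7 digits are (1, 0, 0, 18, 2, 0, 1).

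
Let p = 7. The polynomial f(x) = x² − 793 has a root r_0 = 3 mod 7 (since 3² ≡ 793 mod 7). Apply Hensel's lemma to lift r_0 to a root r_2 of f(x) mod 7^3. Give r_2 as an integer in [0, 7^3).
r_2 = 248 (mod 343)

Hensel's recurrence: r_{i+1} = r_i − f(r_i)·(f′(r_i))^{-1} mod 7^{i+2}, with f′(x) = 2x. Iterate:
  r_0 = 3 (mod 7)
  r_1 = 3 (mod 49)
  r_2 = 248 (mod 343)
Final: r_2 = 248, and one checks f(r_2) ≡ 0 mod 7^3.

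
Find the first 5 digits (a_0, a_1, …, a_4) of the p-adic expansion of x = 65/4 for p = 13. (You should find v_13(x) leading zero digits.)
(a_0, …, a_4) = (0, 11, 9, 9, 9)

v_13(65/4) = 1, so a_0 = ... = a_0 = 0. Factor out: x = 13^1 · u with u = 5/4 a unit in ℤ_13. Expand u iteratively via a_{v+i} = u_i mod 13, u_{i+1} = (u_i − a_{v+i})/13:
  u_0 = 5/4;  a_1 = 11;  u_1 = (u_0 − 11)/13 = -3/4
  u_1 = -3/4;  a_2 = 9;  u_2 = (u_1 − 9)/13 = -3/4
  u_2 = -3/4;  a_3 = 9;  u_3 = (u_2 − 9)/13 = -3/4
  u_3 = -3/4;  a_4 = 9;  u_4 = (u_3 − 9)/13 = -3/4
Digits: (0, 11, 9, 9, 9).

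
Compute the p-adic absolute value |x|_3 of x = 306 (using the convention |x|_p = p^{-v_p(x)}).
|306|_3 = 1/9

Step 1 — compute v_3(x) by factoring powers of 3 out of the numerator and denominator: v_3(306) = 2. Step 2 — apply |x|_p = p^{-v_p(x)} = 3^{-2} = 1/9.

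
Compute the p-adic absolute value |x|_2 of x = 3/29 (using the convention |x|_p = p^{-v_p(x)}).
|3/29|_2 = 1

Step 1 — compute v_2(x) by factoring powers of 2 out of the numerator and denominator: v_2(3/29) = 0. Step 2 — apply |x|_p = p^{-v_p(x)} = 2^{0} = 1.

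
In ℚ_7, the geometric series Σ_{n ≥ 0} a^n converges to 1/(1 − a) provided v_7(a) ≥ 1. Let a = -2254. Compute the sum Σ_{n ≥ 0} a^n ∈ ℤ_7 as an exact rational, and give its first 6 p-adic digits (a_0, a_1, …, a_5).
Σ a^n = 1/(1 − a) = 1/2255;  first 6 digits = (1, 0, 3, 0, 1, 1)

v_7(a) = 2 ≥ 1, so the series converges in ℤ_7 to 1/(1 − a) = 1/(1 − (-2254)) = 1/2255. Expand this rational in ℤ_7: compute digits iteratively via d_i = x_i mod 7, x_{i+1} = (x_i − d_i)/7. The first 6 digits are (1, 0, 3, 0, 1, 1).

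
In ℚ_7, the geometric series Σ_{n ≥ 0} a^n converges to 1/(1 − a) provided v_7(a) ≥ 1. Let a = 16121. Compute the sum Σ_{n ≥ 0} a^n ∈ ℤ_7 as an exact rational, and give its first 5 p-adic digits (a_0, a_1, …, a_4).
Σ a^n = 1/(1 − a) = -1/16120;  first 5 digits = (1, 0, 0, 5, 6)

v_7(a) = 3 ≥ 1, so the series converges in ℤ_7 to 1/(1 − a) = 1/(1 − 16121) = -1/16120. Expand this rational in ℤ_7: compute digits iteratively via d_i = x_i mod 7, x_{i+1} = (x_i − d_i)/7. The first 5 digits are (1, 0, 0, 5, 6).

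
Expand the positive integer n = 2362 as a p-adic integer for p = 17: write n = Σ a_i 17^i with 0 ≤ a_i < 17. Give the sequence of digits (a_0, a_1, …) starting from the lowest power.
(a_0, a_1, …) = (16, 2, 8)

Repeated division by 17 gives the digits low-to-high: 2362 = 16 + 2·17^1 + 8·17^2. Digit sequence: (16, 2, 8).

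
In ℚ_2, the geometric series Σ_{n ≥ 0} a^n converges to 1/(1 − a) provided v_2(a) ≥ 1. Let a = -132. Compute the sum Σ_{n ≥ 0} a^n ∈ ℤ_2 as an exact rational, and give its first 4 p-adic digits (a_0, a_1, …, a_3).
Σ a^n = 1/(1 − a) = 1/133;  first 4 digits = (1, 0, 1, 1)

v_2(a) = 2 ≥ 1, so the series converges in ℤ_2 to 1/(1 − a) = 1/(1 − (-132)) = 1/133. Expand this rational in ℤ_2: compute digits iteratively via d_i = x_i mod 2, x_{i+1} = (x_i − d_i)/2. The first 4 digits are (1, 0, 1, 1).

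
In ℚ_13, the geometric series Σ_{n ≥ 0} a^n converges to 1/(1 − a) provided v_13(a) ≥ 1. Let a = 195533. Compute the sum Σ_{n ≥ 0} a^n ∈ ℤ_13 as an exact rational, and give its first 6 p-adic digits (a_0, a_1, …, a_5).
Σ a^n = 1/(1 − a) = -1/195532;  first 6 digits = (1, 0, 0, 11, 6, 0)

v_13(a) = 3 ≥ 1, so the series converges in ℤ_13 to 1/(1 − a) = 1/(1 − 195533) = -1/195532. Expand this rational in ℤ_13: compute digits iteratively via d_i = x_i mod 13, x_{i+1} = (x_i − d_i)/13. The first 6 digits are (1, 0, 0, 11, 6, 0).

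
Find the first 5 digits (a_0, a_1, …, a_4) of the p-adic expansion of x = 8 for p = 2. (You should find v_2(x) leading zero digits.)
(a_0, …, a_4) = (0, 0, 0, 1, 0)

v_2(8) = 3, so a_0 = ... = a_2 = 0. Factor out: x = 2^3 · u with u = 1 a unit in ℤ_2. Expand u iteratively via a_{v+i} = u_i mod 2, u_{i+1} = (u_i − a_{v+i})/2:
  u_0 = 1;  a_3 = 1;  u_1 = (u_0 − 1)/2 = 0
  u_1 = 0;  a_4 = 0;  u_2 = (u_1 − 0)/2 = 0
Digits: (0, 0, 0, 1, 0).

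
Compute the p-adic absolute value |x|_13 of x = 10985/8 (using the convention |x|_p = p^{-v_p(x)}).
|10985/8|_13 = 1/2197

Step 1 — compute v_13(x) by factoring powers of 13 out of the numerator and denominator: v_13(10985/8) = 3. Step 2 — apply |x|_p = p^{-v_p(x)} = 13^{-3} = 1/2197.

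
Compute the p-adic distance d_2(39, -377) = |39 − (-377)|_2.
d_2(39, -377) = 1/32

Step 1 — x − y = 39 − (-377) = 416. Step 2 — v_2(416) = 5 (factor: 416 = (2^5 · 13); the sign does not affect v_p). Step 3 — |x − y|_2 = 2^{-5} = 1/32.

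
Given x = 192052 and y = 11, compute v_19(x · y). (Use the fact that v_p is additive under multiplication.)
v_19(2112572) = 3

v_p(x) = 3 (factor: 192052 = 19^3 · 28); v_p(y) = 0 (factor: 11 = 19^0 · 11). Additivity: v_p(xy) = v_p(x) + v_p(y) = 3 + 0 = 3. (Direct check: xy = 2112572 = 19^3 · (308).)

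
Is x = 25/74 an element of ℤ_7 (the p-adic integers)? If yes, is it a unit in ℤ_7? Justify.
x ∈ ℤ_7^× (unit); v_7(x) = 0

ℤ_7 = {x ∈ ℚ_7 : v_7(x) ≥ 0} and ℤ_7^× = {x ∈ ℤ_7 : v_7(x) = 0}. Here v_7(25/74) = v_7(num) − v_7(den) = 0; compare against these criteria.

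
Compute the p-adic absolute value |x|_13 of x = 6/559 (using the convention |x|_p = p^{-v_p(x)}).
|6/559|_13 = 13

Step 1 — compute v_13(x) by factoring powers of 13 out of the numerator and denominator: v_13(6/559) = -1. Step 2 — apply |x|_p = p^{-v_p(x)} = 13^{1} = 13.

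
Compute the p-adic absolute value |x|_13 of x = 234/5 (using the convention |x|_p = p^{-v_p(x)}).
|234/5|_13 = 1/13

Step 1 — compute v_13(x) by factoring powers of 13 out of the numerator and denominator: v_13(234/5) = 1. Step 2 — apply |x|_p = p^{-v_p(x)} = 13^{-1} = 1/13.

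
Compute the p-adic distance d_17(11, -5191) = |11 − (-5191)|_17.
d_17(11, -5191) = 1/289

Step 1 — x − y = 11 − (-5191) = 5202. Step 2 — v_17(5202) = 2 (factor: 5202 = (17^2 · 18); the sign does not affect v_p). Step 3 — |x − y|_17 = 17^{-2} = 1/289.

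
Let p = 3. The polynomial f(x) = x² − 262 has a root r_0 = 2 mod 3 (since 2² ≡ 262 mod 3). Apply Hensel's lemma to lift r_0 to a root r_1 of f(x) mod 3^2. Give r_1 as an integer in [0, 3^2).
r_1 = 8 (mod 9)

Hensel's recurrence: r_{i+1} = r_i − f(r_i)·(f′(r_i))^{-1} mod 3^{i+2}, with f′(x) = 2x. Iterate:
  r_0 = 2 (mod 3)
  r_1 = 8 (mod 9)
Final: r_1 = 8, and one checks f(r_1) ≡ 0 mod 3^2.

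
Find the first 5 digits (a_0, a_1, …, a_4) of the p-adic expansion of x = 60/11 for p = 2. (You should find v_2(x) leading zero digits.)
(a_0, …, a_4) = (0, 0, 1, 0, 1)

v_2(60/11) = 2, so a_0 = ... = a_1 = 0. Factor out: x = 2^2 · u with u = 15/11 a unit in ℤ_2. Expand u iteratively via a_{v+i} = u_i mod 2, u_{i+1} = (u_i − a_{v+i})/2:
  u_0 = 15/11;  a_2 = 1;  u_1 = (u_0 − 1)/2 = 2/11
  u_1 = 2/11;  a_3 = 0;  u_2 = (u_1 − 0)/2 = 1/11
  u_2 = 1/11;  a_4 = 1;  u_3 = (u_2 − 1)/2 = -5/11
Digits: (0, 0, 1, 0, 1).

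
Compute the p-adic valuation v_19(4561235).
v_19(4561235) = 4

v_19(n) is the largest exponent k such that 19^k divides n. Factor out: 4561235 = 19^4 · 35. (Sign doesn't affect v_p.) So v_19(4561235) = 4.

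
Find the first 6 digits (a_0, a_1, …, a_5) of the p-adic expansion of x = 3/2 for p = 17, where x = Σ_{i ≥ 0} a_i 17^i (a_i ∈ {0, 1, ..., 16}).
(a_0, …, a_5) = (10, 8, 8, 8, 8, 8)

v_17(3/2) = 0 (numerator and denominator both coprime to 17), so x ∈ ℤ_17^×. Compute digits iteratively via a_i = x_i mod 17, x_{i+1} = (x_i − a_i)/17, with x_0 = x:
  x_0 = 3/2;  a_0 = 10;  x_1 = (x_0 − 10)/17 = -1/2
  x_1 = -1/2;  a_1 = 8;  x_2 = (x_1 − 8)/17 = -1/2
  x_2 = -1/2;  a_2 = 8;  x_3 = (x_2 − 8)/17 = -1/2
  x_3 = -1/2;  a_3 = 8;  x_4 = (x_3 − 8)/17 = -1/2
  x_4 = -1/2;  a_4 = 8;  x_5 = (x_4 − 8)/17 = -1/2
  x_5 = -1/2;  a_5 = 8;  x_6 = (x_5 − 8)/17 = -1/2
Digits: (10, 8, 8, 8, 8, 8).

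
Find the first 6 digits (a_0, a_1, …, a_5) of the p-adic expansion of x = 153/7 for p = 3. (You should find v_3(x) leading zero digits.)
(a_0, …, a_5) = (0, 0, 2, 1, 1, 0)

v_3(153/7) = 2, so a_0 = ... = a_1 = 0. Factor out: x = 3^2 · u with u = 17/7 a unit in ℤ_3. Expand u iteratively via a_{v+i} = u_i mod 3, u_{i+1} = (u_i − a_{v+i})/3:
  u_0 = 17/7;  a_2 = 2;  u_1 = (u_0 − 2)/3 = 1/7
  u_1 = 1/7;  a_3 = 1;  u_2 = (u_1 − 1)/3 = -2/7
  u_2 = -2/7;  a_4 = 1;  u_3 = (u_2 − 1)/3 = -3/7
  u_3 = -3/7;  a_5 = 0;  u_4 = (u_3 − 0)/3 = -1/7
Digits: (0, 0, 2, 1, 1, 0).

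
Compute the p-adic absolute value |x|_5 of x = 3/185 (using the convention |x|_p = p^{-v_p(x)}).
|3/185|_5 = 5

Step 1 — compute v_5(x) by factoring powers of 5 out of the numerator and denominator: v_5(3/185) = -1. Step 2 — apply |x|_p = p^{-v_p(x)} = 5^{1} = 5.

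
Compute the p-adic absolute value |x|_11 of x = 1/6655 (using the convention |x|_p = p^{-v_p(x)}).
|1/6655|_11 = 1331

Step 1 — compute v_11(x) by factoring powers of 11 out of the numerator and denominator: v_11(1/6655) = -3. Step 2 — apply |x|_p = p^{-v_p(x)} = 11^{3} = 1331.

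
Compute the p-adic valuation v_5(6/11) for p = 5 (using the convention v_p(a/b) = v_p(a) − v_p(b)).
v_5(6/11) = 0

Factor powers of 5 from the numerator and denominator of the reduced fraction: 6 = 5^0 · 6 and 11 = 5^0 · 11. Apply v_p(a/b) = v_p(a) − v_p(b): v_5(6/11) = 0 − 0 = 0.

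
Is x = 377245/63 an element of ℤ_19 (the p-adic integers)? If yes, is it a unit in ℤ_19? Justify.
x ∈ ℤ_19 but not a unit; v_19(x) = 3 > 0

ℤ_19 = {x ∈ ℚ_19 : v_19(x) ≥ 0} and ℤ_19^× = {x ∈ ℤ_19 : v_19(x) = 0}. Here v_19(377245/63) = v_19(num) − v_19(den) = 3; compare against these criteria.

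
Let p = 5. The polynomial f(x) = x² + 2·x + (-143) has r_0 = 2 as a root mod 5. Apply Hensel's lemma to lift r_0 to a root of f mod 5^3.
r_2 = 112 (mod 125)

Hensel: r_{i+1} = r_i − f(r_i)·(f′(r_i))^{-1} mod 5^{i+2}, f′(x) = 2x + 2. Iterate:
  r_0 = 2 (mod 5)
  r_1 = 12 (mod 25)
  r_2 = 112 (mod 125)
Final: r = 112 satisfies f(r) ≡ 0 mod 5^3.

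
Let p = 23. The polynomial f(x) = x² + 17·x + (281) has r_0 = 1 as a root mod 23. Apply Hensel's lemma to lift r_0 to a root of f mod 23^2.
r_1 = 208 (mod 529)

Hensel: r_{i+1} = r_i − f(r_i)·(f′(r_i))^{-1} mod 23^{i+2}, f′(x) = 2x + 17. Iterate:
  r_0 = 1 (mod 23)
  r_1 = 208 (mod 529)
Final: r = 208 satisfies f(r) ≡ 0 mod 23^2.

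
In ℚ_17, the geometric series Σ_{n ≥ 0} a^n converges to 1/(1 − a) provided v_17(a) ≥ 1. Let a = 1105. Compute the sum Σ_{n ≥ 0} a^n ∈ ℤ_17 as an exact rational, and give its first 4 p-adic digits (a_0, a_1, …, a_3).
Σ a^n = 1/(1 − a) = -1/1104;  first 4 digits = (1, 14, 12, 0)

v_17(a) = 1 ≥ 1, so the series converges in ℤ_17 to 1/(1 − a) = 1/(1 − 1105) = -1/1104. Expand this rational in ℤ_17: compute digits iteratively via d_i = x_i mod 17, x_{i+1} = (x_i − d_i)/17. The first 4 digits are (1, 14, 12, 0).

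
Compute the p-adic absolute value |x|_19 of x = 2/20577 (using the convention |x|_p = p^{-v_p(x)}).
|2/20577|_19 = 6859

Step 1 — compute v_19(x) by factoring powers of 19 out of the numerator and denominator: v_19(2/20577) = -3. Step 2 — apply |x|_p = p^{-v_p(x)} = 19^{3} = 6859.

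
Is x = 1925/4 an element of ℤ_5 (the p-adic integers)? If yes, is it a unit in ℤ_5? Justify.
x ∈ ℤ_5 but not a unit; v_5(x) = 2 > 0

ℤ_5 = {x ∈ ℚ_5 : v_5(x) ≥ 0} and ℤ_5^× = {x ∈ ℤ_5 : v_5(x) = 0}. Here v_5(1925/4) = v_5(num) − v_5(den) = 2; compare against these criteria.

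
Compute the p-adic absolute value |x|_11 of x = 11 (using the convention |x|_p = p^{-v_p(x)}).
|11|_11 = 1/11

Step 1 — compute v_11(x) by factoring powers of 11 out of the numerator and denominator: v_11(11) = 1. Step 2 — apply |x|_p = p^{-v_p(x)} = 11^{-1} = 1/11.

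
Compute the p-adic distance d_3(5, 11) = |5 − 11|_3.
d_3(5, 11) = 1/3

Step 1 — x − y = 5 − 11 = -6. Step 2 — v_3(-6) = 1 (factor: -6 = −(3^1 · 2); the sign does not affect v_p). Step 3 — |x − y|_3 = 3^{-1} = 1/3.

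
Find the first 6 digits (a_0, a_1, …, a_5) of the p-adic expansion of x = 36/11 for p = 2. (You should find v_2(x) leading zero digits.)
(a_0, …, a_5) = (0, 0, 1, 1, 0, 1)

v_2(36/11) = 2, so a_0 = ... = a_1 = 0. Factor out: x = 2^2 · u with u = 9/11 a unit in ℤ_2. Expand u iteratively via a_{v+i} = u_i mod 2, u_{i+1} = (u_i − a_{v+i})/2:
  u_0 = 9/11;  a_2 = 1;  u_1 = (u_0 − 1)/2 = -1/11
  u_1 = -1/11;  a_3 = 1;  u_2 = (u_1 − 1)/2 = -6/11
  u_2 = -6/11;  a_4 = 0;  u_3 = (u_2 − 0)/2 = -3/11
  u_3 = -3/11;  a_5 = 1;  u_4 = (u_3 − 1)/2 = -7/11
Digits: (0, 0, 1, 1, 0, 1).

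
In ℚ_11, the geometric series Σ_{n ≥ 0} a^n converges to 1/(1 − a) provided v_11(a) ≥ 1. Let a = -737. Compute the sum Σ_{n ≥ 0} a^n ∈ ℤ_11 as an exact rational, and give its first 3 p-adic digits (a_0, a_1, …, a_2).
Σ a^n = 1/(1 − a) = 1/738;  first 3 digits = (1, 10, 5)

v_11(a) = 1 ≥ 1, so the series converges in ℤ_11 to 1/(1 − a) = 1/(1 − (-737)) = 1/738. Expand this rational in ℤ_11: compute digits iteratively via d_i = x_i mod 11, x_{i+1} = (x_i − d_i)/11. The first 3 digits are (1, 10, 5).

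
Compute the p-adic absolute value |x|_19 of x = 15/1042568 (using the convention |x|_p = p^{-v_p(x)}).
|15/1042568|_19 = 130321

Step 1 — compute v_19(x) by factoring powers of 19 out of the numerator and denominator: v_19(15/1042568) = -4. Step 2 — apply |x|_p = p^{-v_p(x)} = 19^{4} = 130321.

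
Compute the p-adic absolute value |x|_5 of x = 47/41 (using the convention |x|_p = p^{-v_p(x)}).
|47/41|_5 = 1

Step 1 — compute v_5(x) by factoring powers of 5 out of the numerator and denominator: v_5(47/41) = 0. Step 2 — apply |x|_p = p^{-v_p(x)} = 5^{0} = 1.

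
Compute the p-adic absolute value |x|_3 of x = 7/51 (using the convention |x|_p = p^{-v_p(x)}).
|7/51|_3 = 3

Step 1 — compute v_3(x) by factoring powers of 3 out of the numerator and denominator: v_3(7/51) = -1. Step 2 — apply |x|_p = p^{-v_p(x)} = 3^{1} = 3.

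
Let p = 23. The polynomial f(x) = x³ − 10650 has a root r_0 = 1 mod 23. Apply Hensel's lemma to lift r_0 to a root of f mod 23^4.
r_3 = 47634 (mod 279841)

Hensel: r_{i+1} = r_i − f(r_i)/f′(r_i) mod 23^{i+2}, where f′(x) = 3x². Iterate:
  r_0 = 1 (mod 23)
  r_1 = 24 (mod 529)
  r_2 = 11133 (mod 12167)
  r_3 = 47634 (mod 279841)
Final: r = 47634 with f(r) ≡ 0 mod 23^4.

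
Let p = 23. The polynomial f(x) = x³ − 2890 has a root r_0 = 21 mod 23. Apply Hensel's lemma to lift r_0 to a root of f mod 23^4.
r_3 = 12671 (mod 279841)

Hensel: r_{i+1} = r_i − f(r_i)/f′(r_i) mod 23^{i+2}, where f′(x) = 3x². Iterate:
  r_0 = 21 (mod 23)
  r_1 = 504 (mod 529)
  r_2 = 504 (mod 12167)
  r_3 = 12671 (mod 279841)
Final: r = 12671 with f(r) ≡ 0 mod 23^4.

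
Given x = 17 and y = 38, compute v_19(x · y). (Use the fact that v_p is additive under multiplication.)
v_19(646) = 1

v_p(x) = 0 (factor: 17 = 19^0 · 17); v_p(y) = 1 (factor: 38 = 19^1 · 2). Additivity: v_p(xy) = v_p(x) + v_p(y) = 0 + 1 = 1. (Direct check: xy = 646 = 19^1 · (34).)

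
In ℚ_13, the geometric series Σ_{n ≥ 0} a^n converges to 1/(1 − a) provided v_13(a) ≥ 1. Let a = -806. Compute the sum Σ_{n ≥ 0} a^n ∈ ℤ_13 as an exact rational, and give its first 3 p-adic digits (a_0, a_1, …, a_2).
Σ a^n = 1/(1 − a) = 1/807;  first 3 digits = (1, 3, 4)

v_13(a) = 1 ≥ 1, so the series converges in ℤ_13 to 1/(1 − a) = 1/(1 − (-806)) = 1/807. Expand this rational in ℤ_13: compute digits iteratively via d_i = x_i mod 13, x_{i+1} = (x_i − d_i)/13. The first 3 digits are (1, 3, 4).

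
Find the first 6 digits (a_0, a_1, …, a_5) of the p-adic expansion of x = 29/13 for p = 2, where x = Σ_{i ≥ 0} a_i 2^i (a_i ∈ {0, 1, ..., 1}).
(a_0, …, a_5) = (1, 0, 0, 0, 1, 0)

v_2(29/13) = 0 (numerator and denominator both coprime to 2), so x ∈ ℤ_2^×. Compute digits iteratively via a_i = x_i mod 2, x_{i+1} = (x_i − a_i)/2, with x_0 = x:
  x_0 = 29/13;  a_0 = 1;  x_1 = (x_0 − 1)/2 = 8/13
  x_1 = 8/13;  a_1 = 0;  x_2 = (x_1 − 0)/2 = 4/13
  x_2 = 4/13;  a_2 = 0;  x_3 = (x_2 − 0)/2 = 2/13
  x_3 = 2/13;  a_3 = 0;  x_4 = (x_3 − 0)/2 = 1/13
  x_4 = 1/13;  a_4 = 1;  x_5 = (x_4 − 1)/2 = -6/13
  x_5 = -6/13;  a_5 = 0;  x_6 = (x_5 − 0)/2 = -3/13
Digits: (1, 0, 0, 0, 1, 0).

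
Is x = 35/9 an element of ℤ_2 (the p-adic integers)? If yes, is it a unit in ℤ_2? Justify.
x ∈ ℤ_2^× (unit); v_2(x) = 0

ℤ_2 = {x ∈ ℚ_2 : v_2(x) ≥ 0} and ℤ_2^× = {x ∈ ℤ_2 : v_2(x) = 0}. Here v_2(35/9) = v_2(num) − v_2(den) = 0; compare against these criteria.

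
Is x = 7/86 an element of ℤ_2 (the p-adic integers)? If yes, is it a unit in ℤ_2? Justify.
x ∉ ℤ_2 (v_2(x) = -1 < 0)

ℤ_2 = {x ∈ ℚ_2 : v_2(x) ≥ 0} and ℤ_2^× = {x ∈ ℤ_2 : v_2(x) = 0}. Here v_2(7/86) = v_2(num) − v_2(den) = -1; compare against these criteria.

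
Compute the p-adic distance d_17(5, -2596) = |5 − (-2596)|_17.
d_17(5, -2596) = 1/289

Step 1 — x − y = 5 − (-2596) = 2601. Step 2 — v_17(2601) = 2 (factor: 2601 = (17^2 · 9); the sign does not affect v_p). Step 3 — |x − y|_17 = 17^{-2} = 1/289.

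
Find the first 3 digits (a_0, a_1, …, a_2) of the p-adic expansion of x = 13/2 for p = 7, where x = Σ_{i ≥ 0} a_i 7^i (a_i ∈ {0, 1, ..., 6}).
(a_0, …, a_2) = (3, 4, 3)

v_7(13/2) = 0 (numerator and denominator both coprime to 7), so x ∈ ℤ_7^×. Compute digits iteratively via a_i = x_i mod 7, x_{i+1} = (x_i − a_i)/7, with x_0 = x:
  x_0 = 13/2;  a_0 = 3;  x_1 = (x_0 − 3)/7 = 1/2
  x_1 = 1/2;  a_1 = 4;  x_2 = (x_1 − 4)/7 = -1/2
  x_2 = -1/2;  a_2 = 3;  x_3 = (x_2 − 3)/7 = -1/2
Digits: (3, 4, 3).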